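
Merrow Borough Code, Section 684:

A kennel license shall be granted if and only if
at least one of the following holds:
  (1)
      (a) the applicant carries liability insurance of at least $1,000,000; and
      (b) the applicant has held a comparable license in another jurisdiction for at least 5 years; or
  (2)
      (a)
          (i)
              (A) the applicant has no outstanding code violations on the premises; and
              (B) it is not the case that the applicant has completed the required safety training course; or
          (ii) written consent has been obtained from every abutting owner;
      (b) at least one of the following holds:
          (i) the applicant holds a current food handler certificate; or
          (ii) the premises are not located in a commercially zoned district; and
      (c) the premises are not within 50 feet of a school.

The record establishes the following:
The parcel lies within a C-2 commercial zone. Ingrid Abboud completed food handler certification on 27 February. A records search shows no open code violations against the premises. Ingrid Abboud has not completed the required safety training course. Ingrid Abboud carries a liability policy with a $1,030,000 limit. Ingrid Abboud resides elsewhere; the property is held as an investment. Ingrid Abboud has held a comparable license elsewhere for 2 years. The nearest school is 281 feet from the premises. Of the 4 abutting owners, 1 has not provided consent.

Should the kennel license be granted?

Yes — granted.

(a) insurance ≥ $1,000,000 — holds.
(b) prior license ≥ 5 yr — fails.
(1): T AND F → false.
(A) no code violations — satisfied.
(B) not (safety training) — satisfied.
(i): T AND T → true.
(ii) all abutters consent — not met.
So (a) is satisfied (T OR F).
(i) food handler cert. — holds.
(ii) not (commercially zoned) — not satisfied.
(b): T OR F → true.
(c) ≥50 ft from school — satisfied.
(2): T AND T AND T → true.
So Overall is satisfied (F OR T).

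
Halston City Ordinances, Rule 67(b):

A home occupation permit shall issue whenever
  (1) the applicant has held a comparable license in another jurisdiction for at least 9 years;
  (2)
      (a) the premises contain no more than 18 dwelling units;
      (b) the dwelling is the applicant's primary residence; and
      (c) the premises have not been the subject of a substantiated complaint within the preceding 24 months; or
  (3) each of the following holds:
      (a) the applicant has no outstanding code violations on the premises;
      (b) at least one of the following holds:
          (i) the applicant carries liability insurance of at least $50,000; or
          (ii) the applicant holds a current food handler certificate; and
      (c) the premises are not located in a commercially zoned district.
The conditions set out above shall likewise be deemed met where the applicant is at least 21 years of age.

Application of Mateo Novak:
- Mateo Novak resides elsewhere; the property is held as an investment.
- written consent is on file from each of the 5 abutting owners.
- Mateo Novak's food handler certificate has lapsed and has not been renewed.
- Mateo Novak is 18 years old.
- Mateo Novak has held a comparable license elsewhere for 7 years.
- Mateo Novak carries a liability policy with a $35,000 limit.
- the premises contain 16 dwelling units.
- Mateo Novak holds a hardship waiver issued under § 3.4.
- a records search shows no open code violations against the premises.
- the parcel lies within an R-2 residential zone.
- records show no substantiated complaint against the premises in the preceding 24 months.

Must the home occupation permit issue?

(1) prior license ≥ 9 yr — not satisfied.
(a) ≤ 18 units — holds.
(b) primary residence — fails.
(c) no complaint in 24 mo. — met.
So (2) is not satisfied (T AND F AND T).
(a) no code violations — met.
(i) insurance ≥ $50,000 — not satisfied.
(ii) food handler cert. — fails.
(b): F OR F → false.
(c) not (commercially zoned) — met.
So (3) is not satisfied (T AND F AND T).
Overall = F OR F OR F = false.
Exception (age ≥ 21) — not satisfied.
Result: main false OR exception false → false.

No — denied.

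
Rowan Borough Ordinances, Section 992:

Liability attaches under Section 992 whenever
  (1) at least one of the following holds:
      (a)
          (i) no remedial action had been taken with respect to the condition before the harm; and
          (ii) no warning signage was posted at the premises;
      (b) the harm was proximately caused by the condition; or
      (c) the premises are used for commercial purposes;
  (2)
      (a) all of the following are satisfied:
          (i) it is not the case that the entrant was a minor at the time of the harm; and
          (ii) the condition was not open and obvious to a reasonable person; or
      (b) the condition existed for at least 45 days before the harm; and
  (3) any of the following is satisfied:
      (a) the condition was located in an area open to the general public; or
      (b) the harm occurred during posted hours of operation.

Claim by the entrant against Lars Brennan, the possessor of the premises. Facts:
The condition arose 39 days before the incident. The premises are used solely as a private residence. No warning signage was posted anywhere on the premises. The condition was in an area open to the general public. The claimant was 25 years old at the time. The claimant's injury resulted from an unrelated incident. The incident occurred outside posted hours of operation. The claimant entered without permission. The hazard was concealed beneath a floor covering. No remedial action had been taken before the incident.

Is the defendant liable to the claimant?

Yes — liable.

(i) no remedial action — satisfied.
(ii) no signage posted — satisfied.
(a) = T AND T = true.
(b) proximate cause — not met.
(c) commercial use — fails.
So (1) is satisfied (T OR F OR F).
(i) not (entrant a minor) — met.
(ii) not open/obvious — holds.
(a): T AND T → true.
(b) condition ≥45 days old — not met.
(2): T OR F → true.
(a) public area — satisfied.
(b) during posted hours — fails.
(3) = T OR F = true.
Overall = T AND T AND T = true.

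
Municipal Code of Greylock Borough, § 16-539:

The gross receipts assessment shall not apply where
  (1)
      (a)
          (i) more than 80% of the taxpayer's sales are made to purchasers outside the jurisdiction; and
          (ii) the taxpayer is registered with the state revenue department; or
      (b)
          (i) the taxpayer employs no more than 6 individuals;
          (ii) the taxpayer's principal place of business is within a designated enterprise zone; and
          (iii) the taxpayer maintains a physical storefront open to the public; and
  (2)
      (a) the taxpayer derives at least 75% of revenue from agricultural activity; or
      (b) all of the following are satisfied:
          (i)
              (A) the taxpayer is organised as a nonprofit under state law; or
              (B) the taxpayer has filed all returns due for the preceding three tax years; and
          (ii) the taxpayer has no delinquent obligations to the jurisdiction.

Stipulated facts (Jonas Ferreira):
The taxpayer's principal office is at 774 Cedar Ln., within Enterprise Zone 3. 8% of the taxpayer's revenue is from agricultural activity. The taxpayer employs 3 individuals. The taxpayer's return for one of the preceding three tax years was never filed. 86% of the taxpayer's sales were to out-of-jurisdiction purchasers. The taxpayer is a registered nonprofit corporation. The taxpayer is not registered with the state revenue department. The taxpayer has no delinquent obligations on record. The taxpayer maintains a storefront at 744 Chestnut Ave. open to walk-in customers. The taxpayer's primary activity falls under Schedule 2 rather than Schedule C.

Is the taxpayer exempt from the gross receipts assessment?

Yes — exempt.

(i) >80% out-of-jur. sales — holds.
(ii) state-registered — not satisfied.
(a): T AND F → false.
(i) ≤ 6 employees — holds.
(ii) in enterprise zone — met.
(iii) has storefront — satisfied.
(b): T AND T AND T → true.
(1) = F OR T = true.
(a) ≥75% agricultural — fails.
(A) nonprofit — holds.
(B) returns current — not satisfied.
(i): T OR F → true.
(ii) no delinquency — met.
(b): T AND T → true.
(2): F OR T → true.
Overall = T AND T = true.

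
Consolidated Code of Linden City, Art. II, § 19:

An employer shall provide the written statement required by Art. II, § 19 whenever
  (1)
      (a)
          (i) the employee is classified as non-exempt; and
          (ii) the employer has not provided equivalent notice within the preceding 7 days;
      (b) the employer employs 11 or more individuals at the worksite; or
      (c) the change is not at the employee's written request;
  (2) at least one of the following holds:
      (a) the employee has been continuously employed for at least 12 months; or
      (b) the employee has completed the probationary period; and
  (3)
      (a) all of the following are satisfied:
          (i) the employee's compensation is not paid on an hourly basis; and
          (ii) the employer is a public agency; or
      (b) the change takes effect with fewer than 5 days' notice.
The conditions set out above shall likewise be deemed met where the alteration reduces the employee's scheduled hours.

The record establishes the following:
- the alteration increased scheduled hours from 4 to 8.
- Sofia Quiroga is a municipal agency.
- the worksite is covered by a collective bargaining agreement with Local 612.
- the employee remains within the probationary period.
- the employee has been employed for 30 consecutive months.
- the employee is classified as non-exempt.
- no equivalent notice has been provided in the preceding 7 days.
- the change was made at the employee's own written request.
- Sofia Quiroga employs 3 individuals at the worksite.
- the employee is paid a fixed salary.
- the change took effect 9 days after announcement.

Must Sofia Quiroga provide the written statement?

Yes — required.

(i) non-exempt — satisfied.
(ii) no recent notice — met.
(a): T AND T → true.
(b) ≥ 11 at site — not satisfied.
(c) not employee-requested — fails.
(1): T OR F OR F → true.
(a) tenure ≥ 12 mo. — met.
(b) past probation — not satisfied.
(2): T OR F → true.
(i) not (hourly-paid) — holds.
(ii) public agency — met.
(a): T AND T → true.
(b) < 5 days' notice — not satisfied.
(3): T OR F → true.
So Overall is satisfied (T AND T AND T).
Exception (hours reduced) — not satisfied.
Result: main true OR exception false → true.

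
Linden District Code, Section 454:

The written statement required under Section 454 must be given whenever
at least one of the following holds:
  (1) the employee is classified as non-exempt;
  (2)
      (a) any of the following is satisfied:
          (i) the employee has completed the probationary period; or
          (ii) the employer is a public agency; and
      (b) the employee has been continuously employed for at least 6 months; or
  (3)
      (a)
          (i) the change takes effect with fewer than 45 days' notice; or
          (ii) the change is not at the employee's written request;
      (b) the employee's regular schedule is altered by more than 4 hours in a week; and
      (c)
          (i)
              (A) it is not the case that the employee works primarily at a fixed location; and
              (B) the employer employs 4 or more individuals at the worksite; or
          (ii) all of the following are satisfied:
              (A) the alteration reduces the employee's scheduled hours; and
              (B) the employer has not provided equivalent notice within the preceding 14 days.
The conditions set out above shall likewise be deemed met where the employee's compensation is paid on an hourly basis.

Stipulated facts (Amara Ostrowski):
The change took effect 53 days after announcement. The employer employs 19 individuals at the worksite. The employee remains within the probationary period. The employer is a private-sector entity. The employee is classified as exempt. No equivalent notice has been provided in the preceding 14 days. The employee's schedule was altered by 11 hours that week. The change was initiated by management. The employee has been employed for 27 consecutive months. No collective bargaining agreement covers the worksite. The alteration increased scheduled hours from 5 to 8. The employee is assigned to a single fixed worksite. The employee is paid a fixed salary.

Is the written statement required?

No — not required.

(1) non-exempt — fails.
(i) past probation — fails.
(ii) public agency — not satisfied.
So (a) is not satisfied (F OR F).
(b) tenure ≥ 6 mo. — holds.
(2) = F AND T = false.
(i) < 45 days' notice — not met.
(ii) not employee-requested — met.
So (a) is satisfied (F OR T).
(b) schedule shift > 4h — met.
(A) not (fixed location) — not satisfied.
(B) ≥ 4 at site — met.
(i): F AND T → false.
(A) hours reduced — fails.
(B) no recent notice — met.
So (ii) is not satisfied (F AND T).
So (c) is not satisfied (F OR F).
So (3) is not satisfied (T AND T AND F).
Overall: F OR F OR F → false.
Exception (hourly-paid) — not satisfied.
Result: main false OR exception false → false.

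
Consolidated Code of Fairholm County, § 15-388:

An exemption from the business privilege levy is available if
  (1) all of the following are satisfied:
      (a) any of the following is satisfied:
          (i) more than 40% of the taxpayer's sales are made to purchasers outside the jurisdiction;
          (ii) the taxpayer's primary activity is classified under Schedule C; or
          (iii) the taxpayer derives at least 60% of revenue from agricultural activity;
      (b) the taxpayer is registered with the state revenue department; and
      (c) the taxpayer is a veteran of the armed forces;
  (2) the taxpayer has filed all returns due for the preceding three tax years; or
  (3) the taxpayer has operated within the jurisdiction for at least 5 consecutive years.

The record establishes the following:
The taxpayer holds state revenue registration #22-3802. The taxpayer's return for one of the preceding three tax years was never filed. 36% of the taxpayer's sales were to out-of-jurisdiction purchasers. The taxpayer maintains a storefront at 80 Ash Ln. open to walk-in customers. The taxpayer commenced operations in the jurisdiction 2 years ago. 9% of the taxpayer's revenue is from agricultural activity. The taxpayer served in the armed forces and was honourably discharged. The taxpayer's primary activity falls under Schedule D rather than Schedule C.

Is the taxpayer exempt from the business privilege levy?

No — not exempt.

(i) >40% out-of-jur. sales — not met.
(ii) Schedule C activity — not met.
(iii) ≥60% agricultural — not satisfied.
(a): F OR F OR F → false.
(b) state-registered — holds.
(c) veteran — holds.
(1) = F AND T AND T = false.
(2) returns current — not satisfied.
(3) ≥ 5 yrs in jurisdiction — not met.
Overall = F OR F OR F = false.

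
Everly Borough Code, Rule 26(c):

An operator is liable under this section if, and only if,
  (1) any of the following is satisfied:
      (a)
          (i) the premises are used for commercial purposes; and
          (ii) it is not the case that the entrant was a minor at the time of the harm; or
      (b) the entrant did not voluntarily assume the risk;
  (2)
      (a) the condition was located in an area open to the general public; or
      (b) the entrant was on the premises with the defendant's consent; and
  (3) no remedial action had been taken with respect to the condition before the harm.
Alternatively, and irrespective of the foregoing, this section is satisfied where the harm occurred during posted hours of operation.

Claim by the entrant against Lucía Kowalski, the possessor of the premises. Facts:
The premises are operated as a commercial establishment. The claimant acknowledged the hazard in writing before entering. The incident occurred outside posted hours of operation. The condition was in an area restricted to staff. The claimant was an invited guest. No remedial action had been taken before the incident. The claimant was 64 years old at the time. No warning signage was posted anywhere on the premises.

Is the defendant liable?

Yes — liable.

(i) commercial use — satisfied.
(ii) not (entrant a minor) — holds.
(a): T AND T → true.
(b) no assumed risk — not satisfied.
(1) = T OR F = true.
(a) public area — not met.
(b) consent to enter — holds.
So (2) is satisfied (F OR T).
(3) no remedial action — met.
Overall: T AND T AND T → true.
Exception (during posted hours) — not satisfied.
Result: main true OR exception false → true.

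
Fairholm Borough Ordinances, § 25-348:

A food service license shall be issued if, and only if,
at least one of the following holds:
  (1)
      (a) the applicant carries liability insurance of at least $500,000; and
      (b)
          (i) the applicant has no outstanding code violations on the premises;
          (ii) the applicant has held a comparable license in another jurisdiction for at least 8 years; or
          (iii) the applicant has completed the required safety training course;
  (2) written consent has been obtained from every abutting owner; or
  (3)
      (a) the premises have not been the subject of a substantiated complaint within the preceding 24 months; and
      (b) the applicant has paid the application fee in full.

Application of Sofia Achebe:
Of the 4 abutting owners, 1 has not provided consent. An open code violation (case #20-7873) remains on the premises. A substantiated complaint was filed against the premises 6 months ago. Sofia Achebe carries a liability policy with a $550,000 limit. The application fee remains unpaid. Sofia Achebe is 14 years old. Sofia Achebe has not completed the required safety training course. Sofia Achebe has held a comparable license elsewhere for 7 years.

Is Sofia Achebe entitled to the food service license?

No — denied.

(a) insurance ≥ $500,000 — met.
(i) no code violations — not satisfied.
(ii) prior license ≥ 8 yr — not met.
(iii) safety training — not met.
So (b) is not satisfied (F OR F OR F).
So (1) is not satisfied (T AND F).
(2) all abutters consent — not satisfied.
(a) no complaint in 24 mo. — not met.
(b) fee paid — fails.
(3): F AND F → false.
Overall = F OR F OR F = false.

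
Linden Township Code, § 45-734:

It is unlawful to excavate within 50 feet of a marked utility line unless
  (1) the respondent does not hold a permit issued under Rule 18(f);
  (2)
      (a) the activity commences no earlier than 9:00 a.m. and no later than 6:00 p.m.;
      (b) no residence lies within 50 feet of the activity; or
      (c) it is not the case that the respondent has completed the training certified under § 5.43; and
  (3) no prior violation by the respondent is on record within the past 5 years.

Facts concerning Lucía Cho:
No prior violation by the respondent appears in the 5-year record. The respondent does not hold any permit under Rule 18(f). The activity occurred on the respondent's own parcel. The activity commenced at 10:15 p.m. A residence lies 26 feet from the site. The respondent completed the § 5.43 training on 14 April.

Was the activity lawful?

(1) not (holds permit) — holds.
(a) start within hours — not satisfied.
(b) no residence in 50 ft — not satisfied.
(c) not (training certified) — not met.
(2) = F OR F OR F = false.
(3) no prior violation — satisfied.
So Overall is not satisfied (T AND F AND T).

No — unlawful.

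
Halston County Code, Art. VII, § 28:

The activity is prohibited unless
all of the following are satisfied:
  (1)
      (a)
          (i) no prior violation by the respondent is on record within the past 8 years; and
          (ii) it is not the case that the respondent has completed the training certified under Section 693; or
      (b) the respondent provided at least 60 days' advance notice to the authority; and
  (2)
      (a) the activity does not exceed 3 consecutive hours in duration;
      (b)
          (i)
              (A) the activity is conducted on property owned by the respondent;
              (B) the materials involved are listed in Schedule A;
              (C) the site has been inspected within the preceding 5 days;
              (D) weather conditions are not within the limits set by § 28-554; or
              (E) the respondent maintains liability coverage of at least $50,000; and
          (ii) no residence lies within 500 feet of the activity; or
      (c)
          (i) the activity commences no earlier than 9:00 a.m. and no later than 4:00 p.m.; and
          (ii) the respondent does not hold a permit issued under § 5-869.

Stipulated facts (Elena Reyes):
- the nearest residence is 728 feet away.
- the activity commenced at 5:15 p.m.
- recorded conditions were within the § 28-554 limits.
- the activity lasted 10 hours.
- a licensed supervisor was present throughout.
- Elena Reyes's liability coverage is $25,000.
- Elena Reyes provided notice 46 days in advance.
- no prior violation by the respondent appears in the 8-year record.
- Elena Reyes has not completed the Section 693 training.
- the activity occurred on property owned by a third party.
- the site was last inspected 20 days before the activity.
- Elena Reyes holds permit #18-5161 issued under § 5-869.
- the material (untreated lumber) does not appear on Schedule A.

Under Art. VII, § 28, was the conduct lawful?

(i) no prior violation — satisfied.
(ii) not (training certified) — met.
(a): T AND T → true.
(b) ≥60 days' notice — not satisfied.
So (1) is satisfied (T OR F).
(a) ≤ 3 hrs duration — not satisfied.
(A) own property — not satisfied.
(B) Schedule A material — not satisfied.
(C) site inspected — not satisfied.
(D) not (weather ok) — not met.
(E) coverage ≥ $50,000 — not satisfied.
So (i) is not satisfied (F OR F OR F OR F OR F).
(ii) no residence in 500 ft — met.
So (b) is not satisfied (F AND T).
(i) start within hours — fails.
(ii) not (holds permit) — not met.
So (c) is not satisfied (F AND F).
(2) = F OR F OR F = false.
So Overall is not satisfied (T AND F).

No — unlawful.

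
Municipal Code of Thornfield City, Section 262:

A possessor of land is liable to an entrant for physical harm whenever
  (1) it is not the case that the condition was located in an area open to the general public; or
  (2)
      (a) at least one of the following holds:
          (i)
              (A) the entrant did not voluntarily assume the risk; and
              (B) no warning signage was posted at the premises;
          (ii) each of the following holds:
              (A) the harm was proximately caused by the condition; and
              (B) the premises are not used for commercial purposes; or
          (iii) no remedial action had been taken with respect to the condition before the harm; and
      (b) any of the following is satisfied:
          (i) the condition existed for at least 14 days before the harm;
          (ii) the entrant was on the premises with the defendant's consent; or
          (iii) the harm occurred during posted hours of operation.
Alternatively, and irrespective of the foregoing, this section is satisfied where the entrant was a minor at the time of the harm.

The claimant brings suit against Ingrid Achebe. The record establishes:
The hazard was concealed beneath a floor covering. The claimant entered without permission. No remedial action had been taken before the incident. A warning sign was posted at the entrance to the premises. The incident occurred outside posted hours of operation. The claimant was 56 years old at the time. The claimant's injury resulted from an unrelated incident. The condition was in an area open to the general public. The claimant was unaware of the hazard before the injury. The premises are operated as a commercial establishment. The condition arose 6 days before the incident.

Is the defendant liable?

No — not liable.

(1) not (public area) — not met.
(A) no assumed risk — holds.
(B) no signage posted — not met.
So (i) is not satisfied (T AND F).
(A) proximate cause — not satisfied.
(B) not (commercial use) — fails.
So (ii) is not satisfied (F AND F).
(iii) no remedial action — holds.
(a) = F OR F OR T = true.
(i) condition ≥14 days old — not met.
(ii) consent to enter — fails.
(iii) during posted hours — fails.
(b): F OR F OR F → false.
So (2) is not satisfied (T AND F).
So Overall is not satisfied (F OR F).
Exception (entrant a minor) — not satisfied.
Result: main false OR exception false → false.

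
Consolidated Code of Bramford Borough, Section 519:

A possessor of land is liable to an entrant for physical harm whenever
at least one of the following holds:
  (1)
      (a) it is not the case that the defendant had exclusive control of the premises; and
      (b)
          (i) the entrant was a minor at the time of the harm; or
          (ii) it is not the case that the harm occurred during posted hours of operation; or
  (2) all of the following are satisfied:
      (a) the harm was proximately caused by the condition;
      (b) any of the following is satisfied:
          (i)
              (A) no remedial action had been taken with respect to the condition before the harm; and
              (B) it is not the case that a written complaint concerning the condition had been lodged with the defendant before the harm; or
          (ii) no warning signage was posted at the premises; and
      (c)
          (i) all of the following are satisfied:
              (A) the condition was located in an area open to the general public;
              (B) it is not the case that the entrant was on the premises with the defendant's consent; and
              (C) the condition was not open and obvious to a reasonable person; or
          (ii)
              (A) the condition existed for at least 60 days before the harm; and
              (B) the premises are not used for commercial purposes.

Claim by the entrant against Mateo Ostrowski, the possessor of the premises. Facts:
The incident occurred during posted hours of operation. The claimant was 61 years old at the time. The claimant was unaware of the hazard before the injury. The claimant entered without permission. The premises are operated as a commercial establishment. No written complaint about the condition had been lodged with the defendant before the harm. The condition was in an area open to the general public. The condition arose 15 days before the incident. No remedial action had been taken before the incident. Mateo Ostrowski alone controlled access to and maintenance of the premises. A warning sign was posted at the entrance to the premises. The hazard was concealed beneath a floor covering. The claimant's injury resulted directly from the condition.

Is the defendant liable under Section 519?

(a) not (exclusive control) — fails.
(i) entrant a minor — not met.
(ii) not (during posted hours) — not met.
So (b) is not satisfied (F OR F).
So (1) is not satisfied (F AND F).
(a) proximate cause — holds.
(A) no remedial action — met.
(B) not (complaint lodged) — satisfied.
(i) = T AND T = true.
(ii) no signage posted — fails.
So (b) is satisfied (T OR F).
(A) public area — holds.
(B) not (consent to enter) — holds.
(C) not open/obvious — holds.
(i): T AND T AND T → true.
(A) condition ≥60 days old — fails.
(B) not (commercial use) — not satisfied.
(ii) = F AND F = false.
(c): T OR F → true.
So (2) is satisfied (T AND T AND T).
Overall = F OR T = true.

Yes — liable.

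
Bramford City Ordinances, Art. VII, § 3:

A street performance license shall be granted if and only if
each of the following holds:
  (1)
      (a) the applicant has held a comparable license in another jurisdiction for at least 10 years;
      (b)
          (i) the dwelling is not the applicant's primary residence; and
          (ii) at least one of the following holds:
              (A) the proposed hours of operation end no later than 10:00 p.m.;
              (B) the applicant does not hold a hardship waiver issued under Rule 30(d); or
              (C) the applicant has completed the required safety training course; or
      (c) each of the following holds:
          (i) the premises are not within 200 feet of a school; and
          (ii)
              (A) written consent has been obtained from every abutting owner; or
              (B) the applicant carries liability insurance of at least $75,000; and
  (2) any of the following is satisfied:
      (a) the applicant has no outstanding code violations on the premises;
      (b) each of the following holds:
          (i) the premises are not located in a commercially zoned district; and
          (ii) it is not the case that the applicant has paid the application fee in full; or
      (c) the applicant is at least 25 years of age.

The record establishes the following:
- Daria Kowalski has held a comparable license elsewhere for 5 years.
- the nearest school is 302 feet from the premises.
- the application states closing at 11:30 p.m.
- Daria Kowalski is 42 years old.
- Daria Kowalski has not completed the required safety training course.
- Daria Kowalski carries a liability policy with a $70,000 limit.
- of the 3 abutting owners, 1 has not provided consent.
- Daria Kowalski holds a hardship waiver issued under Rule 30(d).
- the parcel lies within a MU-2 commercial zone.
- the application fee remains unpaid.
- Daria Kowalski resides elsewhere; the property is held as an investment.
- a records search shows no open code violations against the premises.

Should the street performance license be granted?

No — denied.

(a) prior license ≥ 10 yr — fails.
(i) not (primary residence) — holds.
(A) closes by 10 p.m. — fails.
(B) not (hardship waiver) — fails.
(C) safety training — fails.
So (ii) is not satisfied (F OR F OR F).
(b) = T AND F = false.
(i) ≥200 ft from school — holds.
(A) all abutters consent — fails.
(B) insurance ≥ $75,000 — not satisfied.
So (ii) is not satisfied (F OR F).
So (c) is not satisfied (T AND F).
So (1) is not satisfied (F OR F OR F).
(a) no code violations — satisfied.
(i) not (commercially zoned) — fails.
(ii) not (fee paid) — satisfied.
(b) = F AND T = false.
(c) age ≥ 25 — met.
(2): T OR F OR T → true.
Overall = F AND T = false.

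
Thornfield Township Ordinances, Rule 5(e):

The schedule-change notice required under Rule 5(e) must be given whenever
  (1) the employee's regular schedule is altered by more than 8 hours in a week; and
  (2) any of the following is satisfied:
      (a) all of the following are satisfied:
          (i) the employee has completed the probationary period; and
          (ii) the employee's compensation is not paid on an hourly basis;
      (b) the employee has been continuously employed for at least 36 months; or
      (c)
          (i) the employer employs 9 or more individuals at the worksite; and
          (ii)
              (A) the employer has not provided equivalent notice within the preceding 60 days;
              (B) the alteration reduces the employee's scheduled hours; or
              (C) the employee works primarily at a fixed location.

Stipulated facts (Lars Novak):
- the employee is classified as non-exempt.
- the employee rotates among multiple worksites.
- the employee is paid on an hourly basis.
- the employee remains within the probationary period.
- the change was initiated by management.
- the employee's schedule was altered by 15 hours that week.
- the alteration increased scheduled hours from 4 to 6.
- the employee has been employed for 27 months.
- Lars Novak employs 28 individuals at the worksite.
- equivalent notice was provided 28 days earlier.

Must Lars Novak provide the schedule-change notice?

No — not required.

(1) schedule shift > 8h — satisfied.
(i) past probation — not satisfied.
(ii) not (hourly-paid) — not satisfied.
So (a) is not satisfied (F AND F).
(b) tenure ≥ 36 mo. — not satisfied.
(i) ≥ 9 at site — satisfied.
(A) no recent notice — not met.
(B) hours reduced — not satisfied.
(C) fixed location — not met.
(ii): F OR F OR F → false.
(c): T AND F → false.
(2): F OR F OR F → false.
Overall = T AND F = false.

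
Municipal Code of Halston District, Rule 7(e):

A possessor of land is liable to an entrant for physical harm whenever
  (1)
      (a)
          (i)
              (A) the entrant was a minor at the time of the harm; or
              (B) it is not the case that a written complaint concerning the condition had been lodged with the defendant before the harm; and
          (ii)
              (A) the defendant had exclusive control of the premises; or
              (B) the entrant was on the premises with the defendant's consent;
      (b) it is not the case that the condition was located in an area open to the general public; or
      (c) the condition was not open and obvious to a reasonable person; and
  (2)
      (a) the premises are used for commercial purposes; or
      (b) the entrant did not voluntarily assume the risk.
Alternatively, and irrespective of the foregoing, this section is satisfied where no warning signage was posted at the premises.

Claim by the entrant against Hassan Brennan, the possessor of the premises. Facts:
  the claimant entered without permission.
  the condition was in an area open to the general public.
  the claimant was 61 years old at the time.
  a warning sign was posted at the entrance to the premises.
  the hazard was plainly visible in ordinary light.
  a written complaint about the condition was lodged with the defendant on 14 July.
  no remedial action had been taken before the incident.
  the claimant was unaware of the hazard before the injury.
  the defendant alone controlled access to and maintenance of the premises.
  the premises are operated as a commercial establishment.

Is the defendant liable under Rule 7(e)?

(A) entrant a minor — fails.
(B) not (complaint lodged) — fails.
So (i) is not satisfied (F OR F).
(A) exclusive control — met.
(B) consent to enter — not met.
(ii) = T OR F = true.
(a): F AND T → false.
(b) not (public area) — fails.
(c) not open/obvious — not satisfied.
(1): F OR F OR F → false.
(a) commercial use — holds.
(b) no assumed risk — met.
(2): T OR T → true.
Overall = F AND T = false.
Exception (no signage posted) — not satisfied.
Result: main false OR exception false → false.

No — not liable.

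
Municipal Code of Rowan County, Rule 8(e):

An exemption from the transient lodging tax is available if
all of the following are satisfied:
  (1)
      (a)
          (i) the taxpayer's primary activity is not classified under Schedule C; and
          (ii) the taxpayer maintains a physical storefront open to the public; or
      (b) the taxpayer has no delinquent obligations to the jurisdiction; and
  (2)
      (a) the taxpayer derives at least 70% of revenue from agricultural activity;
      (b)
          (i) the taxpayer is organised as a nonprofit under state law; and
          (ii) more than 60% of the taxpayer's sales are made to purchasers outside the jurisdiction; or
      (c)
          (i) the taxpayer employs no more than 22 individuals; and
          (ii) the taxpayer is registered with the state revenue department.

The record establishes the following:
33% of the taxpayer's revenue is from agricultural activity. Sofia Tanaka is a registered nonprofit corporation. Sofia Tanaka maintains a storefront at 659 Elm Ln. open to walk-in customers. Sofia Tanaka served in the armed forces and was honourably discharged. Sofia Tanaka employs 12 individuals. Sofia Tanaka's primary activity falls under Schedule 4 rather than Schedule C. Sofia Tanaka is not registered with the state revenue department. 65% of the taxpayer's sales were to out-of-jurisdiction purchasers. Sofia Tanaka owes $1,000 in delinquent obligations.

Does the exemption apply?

Yes — exempt.

(i) not (Schedule C activity) — holds.
(ii) has storefront — holds.
(a) = T AND T = true.
(b) no delinquency — not met.
(1): T OR F → true.
(a) ≥70% agricultural — fails.
(i) nonprofit — met.
(ii) >60% out-of-jur. sales — satisfied.
(b): T AND T → true.
(i) ≤ 22 employees — satisfied.
(ii) state-registered — not met.
So (c) is not satisfied (T AND F).
So (2) is satisfied (F OR T OR F).
So Overall is satisfied (T AND T).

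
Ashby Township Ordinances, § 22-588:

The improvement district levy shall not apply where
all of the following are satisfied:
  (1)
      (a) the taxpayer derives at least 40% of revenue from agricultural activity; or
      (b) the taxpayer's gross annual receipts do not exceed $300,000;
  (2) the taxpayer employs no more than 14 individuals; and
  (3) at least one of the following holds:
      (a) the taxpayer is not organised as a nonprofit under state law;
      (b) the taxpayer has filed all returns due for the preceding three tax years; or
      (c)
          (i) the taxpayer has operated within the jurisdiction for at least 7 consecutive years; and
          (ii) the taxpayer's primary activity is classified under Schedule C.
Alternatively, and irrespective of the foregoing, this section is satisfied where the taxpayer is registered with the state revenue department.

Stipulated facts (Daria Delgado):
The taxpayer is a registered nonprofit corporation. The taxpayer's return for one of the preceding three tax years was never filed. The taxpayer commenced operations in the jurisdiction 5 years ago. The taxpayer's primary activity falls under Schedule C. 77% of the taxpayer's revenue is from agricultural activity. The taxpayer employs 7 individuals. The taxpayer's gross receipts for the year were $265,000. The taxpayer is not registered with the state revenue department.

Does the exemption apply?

(a) ≥40% agricultural — holds.
(b) receipts ≤ $300,000 — satisfied.
So (1) is satisfied (T OR T).
(2) ≤ 14 employees — holds.
(a) not (nonprofit) — not met.
(b) returns current — fails.
(i) ≥ 7 yrs in jurisdiction — not met.
(ii) Schedule C activity — holds.
(c): F AND T → false.
(3) = F OR F OR F = false.
Overall: T AND T AND F → false.
Exception (state-registered) — not satisfied.
Result: main false OR exception false → false.

No — not exempt.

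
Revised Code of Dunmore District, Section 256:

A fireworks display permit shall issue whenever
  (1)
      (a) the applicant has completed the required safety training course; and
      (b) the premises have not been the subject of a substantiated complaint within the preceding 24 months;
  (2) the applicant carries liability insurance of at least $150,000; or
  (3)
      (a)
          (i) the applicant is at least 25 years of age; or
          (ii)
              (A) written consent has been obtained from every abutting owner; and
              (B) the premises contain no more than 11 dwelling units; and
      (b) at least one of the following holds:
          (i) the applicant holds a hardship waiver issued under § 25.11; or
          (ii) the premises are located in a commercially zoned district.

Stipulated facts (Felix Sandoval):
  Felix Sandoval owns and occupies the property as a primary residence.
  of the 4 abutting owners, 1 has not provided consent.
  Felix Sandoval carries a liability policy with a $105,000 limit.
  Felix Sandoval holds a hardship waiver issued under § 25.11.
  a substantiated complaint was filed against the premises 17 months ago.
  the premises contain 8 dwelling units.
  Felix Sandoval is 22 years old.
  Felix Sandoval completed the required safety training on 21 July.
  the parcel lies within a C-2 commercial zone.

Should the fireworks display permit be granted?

No — denied.

(a) safety training — holds.
(b) no complaint in 24 mo. — fails.
(1) = T AND F = false.
(2) insurance ≥ $150,000 — not met.
(i) age ≥ 25 — not satisfied.
(A) all abutters consent — not met.
(B) ≤ 11 units — satisfied.
(ii): F AND T → false.
So (a) is not satisfied (F OR F).
(i) hardship waiver — satisfied.
(ii) commercially zoned — satisfied.
(b) = T OR T = true.
So (3) is not satisfied (F AND T).
Overall = F OR F OR F = false.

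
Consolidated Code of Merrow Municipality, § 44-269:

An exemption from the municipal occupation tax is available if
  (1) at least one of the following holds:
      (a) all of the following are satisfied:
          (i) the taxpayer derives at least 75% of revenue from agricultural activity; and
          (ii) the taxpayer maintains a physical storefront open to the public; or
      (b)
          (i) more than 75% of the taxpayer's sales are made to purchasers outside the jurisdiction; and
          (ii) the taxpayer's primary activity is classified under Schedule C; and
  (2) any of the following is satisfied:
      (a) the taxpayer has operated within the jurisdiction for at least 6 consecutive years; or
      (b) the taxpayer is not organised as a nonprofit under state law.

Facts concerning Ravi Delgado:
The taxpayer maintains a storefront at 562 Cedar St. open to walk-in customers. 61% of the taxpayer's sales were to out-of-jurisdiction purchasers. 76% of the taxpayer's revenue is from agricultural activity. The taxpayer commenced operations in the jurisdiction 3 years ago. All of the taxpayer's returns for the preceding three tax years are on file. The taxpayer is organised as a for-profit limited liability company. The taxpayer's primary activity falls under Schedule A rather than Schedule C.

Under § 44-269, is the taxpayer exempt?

Yes — exempt.

(i) ≥75% agricultural — satisfied.
(ii) has storefront — holds.
So (a) is satisfied (T AND T).
(i) >75% out-of-jur. sales — not satisfied.
(ii) Schedule C activity — not satisfied.
So (b) is not satisfied (F AND F).
(1) = T OR F = true.
(a) ≥ 6 yrs in jurisdiction — fails.
(b) not (nonprofit) — satisfied.
(2) = F OR T = true.
Overall = T AND T = true.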